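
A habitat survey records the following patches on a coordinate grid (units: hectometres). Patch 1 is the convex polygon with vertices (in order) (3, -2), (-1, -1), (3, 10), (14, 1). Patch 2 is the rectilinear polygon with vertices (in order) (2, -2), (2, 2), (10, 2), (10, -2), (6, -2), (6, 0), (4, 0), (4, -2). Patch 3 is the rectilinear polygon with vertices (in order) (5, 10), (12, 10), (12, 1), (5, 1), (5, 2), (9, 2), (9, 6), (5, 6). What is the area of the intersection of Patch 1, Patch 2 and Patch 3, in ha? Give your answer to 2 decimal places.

5.00

The intersection is the polygon with vertices (9,2), (10,2), (10,1), (5,1), (5,2).
By the shoelace formula its area is 5.00.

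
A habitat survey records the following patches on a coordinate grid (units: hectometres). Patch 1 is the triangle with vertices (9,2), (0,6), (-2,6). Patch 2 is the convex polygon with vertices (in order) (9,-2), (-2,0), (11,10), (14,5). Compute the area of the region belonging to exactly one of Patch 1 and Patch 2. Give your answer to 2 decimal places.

92.55

|Patch 1| = 4, |Patch 2| = 91, |Patch 1∩Patch 2| = 1.2269.
|Patch 1 △ Patch 2| = |Patch 1| + |Patch 2| − 2·|Patch 1∩Patch 2| = 4 + 91 − 2.4538 = 92.55.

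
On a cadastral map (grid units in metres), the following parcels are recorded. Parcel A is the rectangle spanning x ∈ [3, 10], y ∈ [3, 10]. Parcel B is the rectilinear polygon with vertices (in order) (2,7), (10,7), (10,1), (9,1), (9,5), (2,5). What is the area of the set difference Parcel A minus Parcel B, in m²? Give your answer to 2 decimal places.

33.00

|Parcel A| = 49, |Parcel A∩Parcel B| = 16.
|Parcel A ∖ Parcel B| = |Parcel A| − |Parcel A∩Parcel B| = 49 − 16 = 33.00.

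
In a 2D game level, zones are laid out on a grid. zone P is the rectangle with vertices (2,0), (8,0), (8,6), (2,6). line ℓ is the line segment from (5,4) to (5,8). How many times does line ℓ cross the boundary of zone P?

1

The segment meets the boundary at (5,6).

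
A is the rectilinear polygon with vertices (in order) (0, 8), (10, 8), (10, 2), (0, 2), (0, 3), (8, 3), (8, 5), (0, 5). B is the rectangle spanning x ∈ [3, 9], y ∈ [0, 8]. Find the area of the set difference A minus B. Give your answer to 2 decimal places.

18.00

|A| = 44, |A∩B| = 26.
|A ∖ B| = |A| − |A∩B| = 44 − 26 = 18.00.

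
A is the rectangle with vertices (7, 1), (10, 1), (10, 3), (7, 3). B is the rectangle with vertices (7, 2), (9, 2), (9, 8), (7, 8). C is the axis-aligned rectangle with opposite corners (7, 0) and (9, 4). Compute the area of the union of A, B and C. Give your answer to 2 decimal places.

By inclusion–exclusion:
Individual areas: |A| = 6, |B| = 12, |C| = 8.
|A∩B|: x∈[7,9], y∈[2,3] → 2·1 = 2.
|A∩C|: x∈[7,9], y∈[1,3] → 2·2 = 4.
|B∩C|: x∈[7,9], y∈[2,4] → 2·2 = 4.
|A∩B∩C| = 2.
|A ∪ B ∪ C| = 26 − 10 + 2 = 18.00.

18.00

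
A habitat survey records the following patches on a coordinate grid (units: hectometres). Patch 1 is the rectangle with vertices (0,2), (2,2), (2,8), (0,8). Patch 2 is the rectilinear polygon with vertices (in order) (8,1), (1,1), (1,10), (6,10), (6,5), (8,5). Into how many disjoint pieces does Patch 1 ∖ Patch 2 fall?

1

Patch 1 ∖ Patch 2 is a single connected region.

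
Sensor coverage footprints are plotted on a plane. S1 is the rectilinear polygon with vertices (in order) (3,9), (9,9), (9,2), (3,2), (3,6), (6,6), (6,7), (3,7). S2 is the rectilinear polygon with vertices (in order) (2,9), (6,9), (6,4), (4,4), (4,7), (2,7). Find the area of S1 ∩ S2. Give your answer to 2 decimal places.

10.00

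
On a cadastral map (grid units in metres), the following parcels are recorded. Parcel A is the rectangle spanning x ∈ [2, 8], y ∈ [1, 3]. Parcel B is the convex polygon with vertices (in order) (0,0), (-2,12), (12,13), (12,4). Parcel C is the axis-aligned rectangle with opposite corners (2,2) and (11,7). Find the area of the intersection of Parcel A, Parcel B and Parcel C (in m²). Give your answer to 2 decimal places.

5.33

The intersection is the polygon with vertices (2,3), (8,3), (8,2.667), (6,2), (2,2).
By the shoelace formula its area is 5.33.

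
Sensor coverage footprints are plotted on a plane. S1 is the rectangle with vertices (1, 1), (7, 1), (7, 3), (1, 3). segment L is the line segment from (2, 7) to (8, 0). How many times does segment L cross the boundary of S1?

2

The segment meets the boundary at (7,1.167), (5.429,3).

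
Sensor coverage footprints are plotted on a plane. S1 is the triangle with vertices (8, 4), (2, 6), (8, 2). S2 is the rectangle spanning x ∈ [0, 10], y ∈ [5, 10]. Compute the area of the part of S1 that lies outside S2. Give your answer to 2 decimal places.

5.25

|S1| = 6, |S1∩S2| = 0.75.
|S1 ∖ S2| = |S1| − |S1∩S2| = 6 − 0.75 = 5.25.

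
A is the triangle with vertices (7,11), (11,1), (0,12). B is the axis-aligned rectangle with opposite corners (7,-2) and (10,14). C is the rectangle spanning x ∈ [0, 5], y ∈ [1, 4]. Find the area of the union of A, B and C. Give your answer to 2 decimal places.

By inclusion–exclusion:
Individual areas: |A| = 33, |B| = 48, |C| = 15.
|A∩B| = 11.25.
|A∩C| = 0.
|B∩C| = 0 (no overlap).
|A∩B∩C| = 0.
|A ∪ B ∪ C| = 96 − 11.25 + 0 = 84.75.

84.75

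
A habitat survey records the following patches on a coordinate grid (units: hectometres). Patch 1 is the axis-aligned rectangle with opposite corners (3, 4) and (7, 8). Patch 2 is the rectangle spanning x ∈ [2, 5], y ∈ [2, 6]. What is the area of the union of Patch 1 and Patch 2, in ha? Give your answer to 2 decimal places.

24.00

By inclusion–exclusion:
Individual areas: |Patch 1| = 16, |Patch 2| = 12.
|Patch 1∩Patch 2|: x∈[3,5], y∈[4,6] → 2·2 = 4.
|Patch 1 ∪ Patch 2| = 28 − 4 = 24.00.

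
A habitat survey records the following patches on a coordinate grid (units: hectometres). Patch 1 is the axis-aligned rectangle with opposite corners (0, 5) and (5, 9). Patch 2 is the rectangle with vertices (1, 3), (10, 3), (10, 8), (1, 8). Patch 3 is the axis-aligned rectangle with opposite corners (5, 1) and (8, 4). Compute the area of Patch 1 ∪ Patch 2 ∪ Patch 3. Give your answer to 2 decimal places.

59.00

By inclusion–exclusion:
Individual areas: |Patch 1| = 20, |Patch 2| = 45, |Patch 3| = 9.
|Patch 1∩Patch 2|: x∈[1,5], y∈[5,8] → 4·3 = 12.
|Patch 1∩Patch 3| = 0 (no overlap).
|Patch 2∩Patch 3|: x∈[5,8], y∈[3,4] → 3·1 = 3.
|Patch 1∩Patch 2∩Patch 3| = 0.
|Patch 1 ∪ Patch 2 ∪ Patch 3| = 74 − 15 + 0 = 59.00.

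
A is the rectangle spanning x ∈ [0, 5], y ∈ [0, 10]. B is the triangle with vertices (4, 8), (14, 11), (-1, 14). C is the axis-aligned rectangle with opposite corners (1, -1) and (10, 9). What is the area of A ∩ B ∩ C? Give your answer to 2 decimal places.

1.27

The intersection is the polygon with vertices (5,8.3), (4,8), (3.167,9), (5,9).
By the shoelace formula its area is 1.27.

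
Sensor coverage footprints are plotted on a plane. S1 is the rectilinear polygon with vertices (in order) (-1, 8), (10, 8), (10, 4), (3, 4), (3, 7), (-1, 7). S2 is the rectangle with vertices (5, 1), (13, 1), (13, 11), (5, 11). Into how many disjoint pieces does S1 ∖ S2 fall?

1

S1 ∖ S2 is a single connected region.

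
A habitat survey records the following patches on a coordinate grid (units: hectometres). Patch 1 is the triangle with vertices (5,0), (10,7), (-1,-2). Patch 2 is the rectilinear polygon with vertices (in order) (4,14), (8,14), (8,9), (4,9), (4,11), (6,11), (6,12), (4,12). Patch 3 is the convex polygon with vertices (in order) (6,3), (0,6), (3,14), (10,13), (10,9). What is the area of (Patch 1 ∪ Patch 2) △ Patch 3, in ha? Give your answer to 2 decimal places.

|Patch 1 ∪ Patch 2| = 34.
|(Patch 1 ∪ Patch 2) ∩ Patch 3| = 16.8742.
|(Patch 1 ∪ Patch 2) △ Patch 3| = 34 + 73.5 − 33.7484 = 73.75.

73.75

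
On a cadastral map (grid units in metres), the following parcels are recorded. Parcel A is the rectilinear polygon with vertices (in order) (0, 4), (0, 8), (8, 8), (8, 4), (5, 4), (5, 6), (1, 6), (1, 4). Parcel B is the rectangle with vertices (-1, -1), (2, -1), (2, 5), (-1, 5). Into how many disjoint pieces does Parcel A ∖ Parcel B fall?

Parcel A ∖ Parcel B is a single connected region.

1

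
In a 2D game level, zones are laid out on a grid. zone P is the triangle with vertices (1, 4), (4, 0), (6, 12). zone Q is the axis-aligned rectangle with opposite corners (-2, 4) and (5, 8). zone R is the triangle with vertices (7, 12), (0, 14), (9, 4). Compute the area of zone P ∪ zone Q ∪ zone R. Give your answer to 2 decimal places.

62.85

By inclusion–exclusion:
Individual areas: |zone P| = 22, |zone Q| = 28, |zone R| = 26.
|zone P∩zone Q| = 10.6667.
|zone P∩zone R| = 2.4851.
|zone Q∩zone R| = 0.
|zone P∩zone Q∩zone R| = 0.
|zone P ∪ zone Q ∪ zone R| = 76 − 13.1518 + 0 = 62.85.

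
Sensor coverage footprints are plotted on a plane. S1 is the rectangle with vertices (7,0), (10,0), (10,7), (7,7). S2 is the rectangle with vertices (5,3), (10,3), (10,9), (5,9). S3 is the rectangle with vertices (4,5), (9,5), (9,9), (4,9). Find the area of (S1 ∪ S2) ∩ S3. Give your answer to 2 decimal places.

The region (S1 ∪ S2) ∩ S3 is the polygon with vertices (5,9), (9,9), (9,5), (5,5).
By the shoelace formula its area is 16.00.

16.00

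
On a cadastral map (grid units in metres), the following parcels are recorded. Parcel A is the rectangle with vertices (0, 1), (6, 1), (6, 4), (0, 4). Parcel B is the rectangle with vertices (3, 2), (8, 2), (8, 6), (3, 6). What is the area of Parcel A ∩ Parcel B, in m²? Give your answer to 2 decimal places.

6.00

|Parcel A∩Parcel B|: x∈[3,6], y∈[2,4] → 3·2 = 6.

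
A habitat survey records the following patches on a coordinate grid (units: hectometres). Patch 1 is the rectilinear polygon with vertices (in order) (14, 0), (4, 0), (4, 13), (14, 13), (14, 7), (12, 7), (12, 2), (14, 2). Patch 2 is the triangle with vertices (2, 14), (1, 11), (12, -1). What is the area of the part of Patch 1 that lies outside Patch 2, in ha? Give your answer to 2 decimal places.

|Patch 1| = 120, |Patch 1∩Patch 2| = 12.9659.
|Patch 1 ∖ Patch 2| = |Patch 1| − |Patch 1∩Patch 2| = 120 − 12.9659 = 107.03.

107.03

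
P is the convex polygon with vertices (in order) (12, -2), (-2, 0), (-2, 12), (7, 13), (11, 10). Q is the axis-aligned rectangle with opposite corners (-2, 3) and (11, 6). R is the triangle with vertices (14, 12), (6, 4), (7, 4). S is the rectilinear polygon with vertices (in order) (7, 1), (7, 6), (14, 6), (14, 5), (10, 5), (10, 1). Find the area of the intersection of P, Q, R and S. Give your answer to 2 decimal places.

The intersection is the polygon with vertices (7,4), (7,5), (8,6), (8.75,6).
By the shoelace formula its area is 1.25.

1.25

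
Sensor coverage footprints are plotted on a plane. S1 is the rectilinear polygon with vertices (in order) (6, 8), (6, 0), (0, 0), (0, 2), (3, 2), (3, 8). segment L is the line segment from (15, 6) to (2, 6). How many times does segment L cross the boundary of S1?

2

The segment meets the boundary at (3,6), (6,6).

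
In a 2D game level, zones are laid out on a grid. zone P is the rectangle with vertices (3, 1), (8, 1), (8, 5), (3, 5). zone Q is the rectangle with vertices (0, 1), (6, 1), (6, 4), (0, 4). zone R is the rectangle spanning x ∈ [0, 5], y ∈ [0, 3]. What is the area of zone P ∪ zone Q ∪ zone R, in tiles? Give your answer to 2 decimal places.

34.00

By inclusion–exclusion:
Individual areas: |zone P| = 20, |zone Q| = 18, |zone R| = 15.
|zone P∩zone Q|: x∈[3,6], y∈[1,4] → 3·3 = 9.
|zone P∩zone R|: x∈[3,5], y∈[1,3] → 2·2 = 4.
|zone Q∩zone R|: x∈[0,5], y∈[1,3] → 5·2 = 10.
|zone P∩zone Q∩zone R| = 4.
|zone P ∪ zone Q ∪ zone R| = 53 − 23 + 4 = 34.00.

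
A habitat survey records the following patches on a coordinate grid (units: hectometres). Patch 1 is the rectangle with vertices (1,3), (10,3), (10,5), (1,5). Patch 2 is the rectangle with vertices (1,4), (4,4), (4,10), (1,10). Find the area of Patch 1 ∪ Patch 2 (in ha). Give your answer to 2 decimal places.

By inclusion–exclusion:
Individual areas: |Patch 1| = 18, |Patch 2| = 18.
|Patch 1∩Patch 2|: x∈[1,4], y∈[4,5] → 3·1 = 3.
|Patch 1 ∪ Patch 2| = 36 − 3 = 33.00.

33.00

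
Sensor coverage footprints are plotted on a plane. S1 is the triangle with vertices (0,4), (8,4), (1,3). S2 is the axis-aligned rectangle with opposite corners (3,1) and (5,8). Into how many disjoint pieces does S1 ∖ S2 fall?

S1 ∖ S2 splits into 2 disjoint pieces (area 2.2143, area 0.6429).

2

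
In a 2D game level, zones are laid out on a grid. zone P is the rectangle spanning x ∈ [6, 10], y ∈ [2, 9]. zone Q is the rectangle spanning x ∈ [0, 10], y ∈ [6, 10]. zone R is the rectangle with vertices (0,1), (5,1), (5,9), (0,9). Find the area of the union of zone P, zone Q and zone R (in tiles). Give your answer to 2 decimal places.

By inclusion–exclusion:
Individual areas: |zone P| = 28, |zone Q| = 40, |zone R| = 40.
|zone P∩zone Q|: x∈[6,10], y∈[6,9] → 4·3 = 12.
|zone P∩zone R| = 0 (no overlap).
|zone Q∩zone R|: x∈[0,5], y∈[6,9] → 5·3 = 15.
|zone P∩zone Q∩zone R| = 0.
|zone P ∪ zone Q ∪ zone R| = 108 − 27 + 0 = 81.00.

81.00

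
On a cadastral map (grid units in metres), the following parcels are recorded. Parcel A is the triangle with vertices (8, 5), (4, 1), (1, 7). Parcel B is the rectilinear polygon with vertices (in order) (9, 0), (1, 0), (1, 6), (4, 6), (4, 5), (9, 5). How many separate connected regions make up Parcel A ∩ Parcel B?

Parcel A ∩ Parcel B is a single connected region.

1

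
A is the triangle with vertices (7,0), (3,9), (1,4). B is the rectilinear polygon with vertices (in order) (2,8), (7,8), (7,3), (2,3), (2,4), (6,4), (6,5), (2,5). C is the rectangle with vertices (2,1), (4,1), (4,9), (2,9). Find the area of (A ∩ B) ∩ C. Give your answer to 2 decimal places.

|A ∩ B| = 9.2444.
|(A ∩ B) ∩ C| = 7.12.

7.12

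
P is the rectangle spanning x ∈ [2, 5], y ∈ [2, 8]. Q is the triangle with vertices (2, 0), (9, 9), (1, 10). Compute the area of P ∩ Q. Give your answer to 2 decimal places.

16.66

The intersection is the polygon with vertices (2,2), (2,8), (5,8), (5,3.857), (3.556,2).
By the shoelace formula its area is 16.66.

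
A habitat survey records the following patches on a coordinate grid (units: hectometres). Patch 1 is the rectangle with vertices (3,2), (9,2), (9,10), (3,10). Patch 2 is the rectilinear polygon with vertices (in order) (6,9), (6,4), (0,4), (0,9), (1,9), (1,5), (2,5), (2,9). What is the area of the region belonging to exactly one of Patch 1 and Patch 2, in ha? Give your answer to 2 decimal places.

44.00

|Patch 1| = 48, |Patch 2| = 26, |Patch 1∩Patch 2| = 15.
|Patch 1 △ Patch 2| = |Patch 1| + |Patch 2| − 2·|Patch 1∩Patch 2| = 48 + 26 − 30 = 44.00.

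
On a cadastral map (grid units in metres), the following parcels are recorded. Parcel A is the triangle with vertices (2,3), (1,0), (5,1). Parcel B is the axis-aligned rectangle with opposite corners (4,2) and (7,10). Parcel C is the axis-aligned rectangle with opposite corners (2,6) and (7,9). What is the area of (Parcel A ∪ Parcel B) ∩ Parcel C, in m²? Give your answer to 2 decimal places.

The region (Parcel A ∪ Parcel B) ∩ Parcel C is the polygon with vertices (4,9), (7,9), (7,6), (4,6).
By the shoelace formula its area is 9.00.

9.00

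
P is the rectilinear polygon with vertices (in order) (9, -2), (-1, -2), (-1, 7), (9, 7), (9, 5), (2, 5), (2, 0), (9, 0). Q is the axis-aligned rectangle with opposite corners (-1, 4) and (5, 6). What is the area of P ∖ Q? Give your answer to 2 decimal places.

|P| = 55, |P∩Q| = 9.
|P ∖ Q| = |P| − |P∩Q| = 55 − 9 = 46.00.

46.00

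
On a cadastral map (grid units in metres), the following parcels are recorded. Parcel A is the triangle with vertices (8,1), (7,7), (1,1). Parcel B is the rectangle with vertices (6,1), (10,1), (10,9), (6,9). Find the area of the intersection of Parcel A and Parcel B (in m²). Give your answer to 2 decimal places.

The intersection is the polygon with vertices (7,7), (8,1), (6,1), (6,6).
By the shoelace formula its area is 8.50.

8.50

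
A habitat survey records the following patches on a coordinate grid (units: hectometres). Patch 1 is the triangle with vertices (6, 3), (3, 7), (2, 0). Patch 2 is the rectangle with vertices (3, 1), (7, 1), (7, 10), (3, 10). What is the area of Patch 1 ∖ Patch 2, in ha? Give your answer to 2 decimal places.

3.17

|Patch 1| = 12.5, |Patch 1∩Patch 2| = 9.3333.
|Patch 1 ∖ Patch 2| = |Patch 1| − |Patch 1∩Patch 2| = 12.5 − 9.3333 = 3.17.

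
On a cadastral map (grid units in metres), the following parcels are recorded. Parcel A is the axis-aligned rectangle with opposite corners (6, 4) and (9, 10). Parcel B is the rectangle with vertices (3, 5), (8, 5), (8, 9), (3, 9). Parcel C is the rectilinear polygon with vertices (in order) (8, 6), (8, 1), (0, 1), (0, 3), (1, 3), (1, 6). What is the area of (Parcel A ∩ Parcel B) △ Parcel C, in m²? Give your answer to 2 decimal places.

41.00

|Parcel A ∩ Parcel B| = 8.
|(Parcel A ∩ Parcel B) ∩ Parcel C| = 2.
|(Parcel A ∩ Parcel B) △ Parcel C| = 8 + 37 − 4 = 41.00.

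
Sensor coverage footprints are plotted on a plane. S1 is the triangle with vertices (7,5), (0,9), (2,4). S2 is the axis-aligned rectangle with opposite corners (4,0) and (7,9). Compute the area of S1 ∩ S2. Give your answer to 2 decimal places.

The intersection is the polygon with vertices (7,5), (4,4.4), (4,6.714).
By the shoelace formula its area is 3.47.

3.47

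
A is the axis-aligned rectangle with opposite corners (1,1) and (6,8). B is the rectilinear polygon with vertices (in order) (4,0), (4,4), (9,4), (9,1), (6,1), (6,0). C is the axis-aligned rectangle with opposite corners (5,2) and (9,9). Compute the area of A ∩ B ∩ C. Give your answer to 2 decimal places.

2.00

The intersection is the polygon with vertices (6,4), (6,2), (5,2), (5,4).
By the shoelace formula its area is 2.00.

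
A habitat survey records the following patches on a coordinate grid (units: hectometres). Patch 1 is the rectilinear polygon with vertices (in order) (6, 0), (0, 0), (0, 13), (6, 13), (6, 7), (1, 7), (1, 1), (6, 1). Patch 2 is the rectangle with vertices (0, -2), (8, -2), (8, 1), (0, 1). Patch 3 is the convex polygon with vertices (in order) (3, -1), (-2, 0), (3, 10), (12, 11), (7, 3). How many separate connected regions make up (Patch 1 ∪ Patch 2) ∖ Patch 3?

(Patch 1 ∪ Patch 2) ∖ Patch 3 splits into 2 disjoint pieces (area 26.25, area 16.9).

2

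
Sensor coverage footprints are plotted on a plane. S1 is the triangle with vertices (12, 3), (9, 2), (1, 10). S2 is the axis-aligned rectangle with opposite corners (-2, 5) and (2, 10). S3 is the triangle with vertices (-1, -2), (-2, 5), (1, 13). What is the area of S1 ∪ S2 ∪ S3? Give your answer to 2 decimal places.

By inclusion–exclusion:
Individual areas: |S1| = 16, |S2| = 20, |S3| = 14.5.
|S1∩S2| = 0.1818.
|S1∩S3| = 0.
|S2∩S3| = 6.6458.
|S1∩S2∩S3| = 0.
|S1 ∪ S2 ∪ S3| = 50.5 − 6.8277 + 0 = 43.67.

43.67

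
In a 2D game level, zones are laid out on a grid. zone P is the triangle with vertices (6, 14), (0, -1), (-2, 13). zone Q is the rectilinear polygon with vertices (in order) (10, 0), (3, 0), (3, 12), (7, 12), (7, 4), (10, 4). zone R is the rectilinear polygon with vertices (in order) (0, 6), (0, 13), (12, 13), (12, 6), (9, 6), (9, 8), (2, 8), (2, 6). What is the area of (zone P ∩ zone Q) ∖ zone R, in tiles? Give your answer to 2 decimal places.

0.45

|zone P ∩ zone Q| = 6.05.
|(zone P ∩ zone Q) ∩ zone R| = 5.6.
|(zone P ∩ zone Q) ∖ zone R| = 6.05 − 5.6 = 0.45.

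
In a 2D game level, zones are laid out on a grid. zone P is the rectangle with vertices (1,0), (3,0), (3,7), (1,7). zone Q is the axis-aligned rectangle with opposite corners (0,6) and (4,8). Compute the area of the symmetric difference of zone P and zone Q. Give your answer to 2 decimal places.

|zone P∩zone Q|: x∈[1,3], y∈[6,7] → 2·1 = 2.
|zone P △ zone Q| = |zone P| + |zone Q| − 2·|zone P∩zone Q| = 14 + 8 − 4 = 18.00.

18.00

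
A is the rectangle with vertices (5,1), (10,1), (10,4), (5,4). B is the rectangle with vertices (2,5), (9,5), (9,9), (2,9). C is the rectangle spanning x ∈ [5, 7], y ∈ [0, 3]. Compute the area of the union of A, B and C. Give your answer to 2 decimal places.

45.00

By inclusion–exclusion:
Individual areas: |A| = 15, |B| = 28, |C| = 6.
|A∩B| = 0 (no overlap).
|A∩C|: x∈[5,7], y∈[1,3] → 2·2 = 4.
|B∩C| = 0 (no overlap).
|A∩B∩C| = 0.
|A ∪ B ∪ C| = 49 − 4 + 0 = 45.00.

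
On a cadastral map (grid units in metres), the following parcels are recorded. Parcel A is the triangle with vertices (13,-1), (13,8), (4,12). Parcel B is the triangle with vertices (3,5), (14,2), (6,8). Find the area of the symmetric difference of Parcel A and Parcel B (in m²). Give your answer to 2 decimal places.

50.39

|Parcel A| = 40.5, |Parcel B| = 21, |Parcel A∩Parcel B| = 5.5545.
|Parcel A △ Parcel B| = |Parcel A| + |Parcel B| − 2·|Parcel A∩Parcel B| = 40.5 + 21 − 11.1089 = 50.39.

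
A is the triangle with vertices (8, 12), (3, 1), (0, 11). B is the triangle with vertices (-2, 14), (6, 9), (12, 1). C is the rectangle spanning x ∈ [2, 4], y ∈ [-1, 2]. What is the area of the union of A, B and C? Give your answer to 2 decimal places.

56.33

By inclusion–exclusion:
Individual areas: |A| = 41.5, |B| = 17, |C| = 6.
|A∩B| = 7.7936.
|A∩C| = 0.3773.
|B∩C| = 0.
|A∩B∩C| = 0.
|A ∪ B ∪ C| = 64.5 − 8.1709 + 0 = 56.33.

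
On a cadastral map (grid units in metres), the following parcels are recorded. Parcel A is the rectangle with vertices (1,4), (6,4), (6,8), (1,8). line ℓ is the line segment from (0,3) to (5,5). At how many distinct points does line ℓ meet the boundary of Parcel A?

1

The segment meets the boundary at (2.5,4).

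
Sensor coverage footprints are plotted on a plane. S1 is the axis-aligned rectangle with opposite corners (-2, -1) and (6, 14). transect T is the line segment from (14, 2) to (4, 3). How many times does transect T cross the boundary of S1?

The segment meets the boundary at (6,2.8).

1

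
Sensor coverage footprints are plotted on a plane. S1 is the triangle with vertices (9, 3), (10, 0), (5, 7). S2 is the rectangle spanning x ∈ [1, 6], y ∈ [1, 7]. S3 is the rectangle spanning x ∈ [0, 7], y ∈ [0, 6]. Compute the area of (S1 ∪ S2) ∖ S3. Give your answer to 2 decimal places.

|S1 ∪ S2| = 33.8.
|(S1 ∪ S2) ∩ S3| = 25.6.
|(S1 ∪ S2) ∖ S3| = 33.8 − 25.6 = 8.20.

8.20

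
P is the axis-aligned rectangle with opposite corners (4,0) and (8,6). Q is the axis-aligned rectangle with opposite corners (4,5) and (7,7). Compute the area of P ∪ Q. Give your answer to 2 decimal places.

By inclusion–exclusion:
Individual areas: |P| = 24, |Q| = 6.
|P∩Q|: x∈[4,7], y∈[5,6] → 3·1 = 3.
|P ∪ Q| = 30 − 3 = 27.00.

27.00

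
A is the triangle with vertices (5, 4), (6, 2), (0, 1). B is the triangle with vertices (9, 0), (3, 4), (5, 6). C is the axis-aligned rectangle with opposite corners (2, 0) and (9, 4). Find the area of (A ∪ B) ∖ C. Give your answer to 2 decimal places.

4.20

|A ∪ B| = 15.1316.
|(A ∪ B) ∩ C| = 10.9316.
|(A ∪ B) ∖ C| = 15.1316 − 10.9316 = 4.20.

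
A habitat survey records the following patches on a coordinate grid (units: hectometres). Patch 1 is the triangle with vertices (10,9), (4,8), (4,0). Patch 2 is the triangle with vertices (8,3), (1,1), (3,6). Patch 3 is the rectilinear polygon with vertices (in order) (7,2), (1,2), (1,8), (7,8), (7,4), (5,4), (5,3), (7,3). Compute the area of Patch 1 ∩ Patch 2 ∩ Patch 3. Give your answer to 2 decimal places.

4.18

The intersection is the polygon with vertices (6.333,4), (5,4), (5,3), (6,3), (5.529,2.294), (4.5,2), (4,2), (4,5.4).
By the shoelace formula its area is 4.18.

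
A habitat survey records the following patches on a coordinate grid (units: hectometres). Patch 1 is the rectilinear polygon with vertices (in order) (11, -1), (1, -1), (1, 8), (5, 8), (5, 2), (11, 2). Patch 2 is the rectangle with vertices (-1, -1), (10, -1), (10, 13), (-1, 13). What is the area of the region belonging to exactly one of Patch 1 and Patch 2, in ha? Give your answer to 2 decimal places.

|Patch 1| = 54, |Patch 2| = 154, |Patch 1∩Patch 2| = 51.
|Patch 1 △ Patch 2| = |Patch 1| + |Patch 2| − 2·|Patch 1∩Patch 2| = 54 + 154 − 102 = 106.00.

106.00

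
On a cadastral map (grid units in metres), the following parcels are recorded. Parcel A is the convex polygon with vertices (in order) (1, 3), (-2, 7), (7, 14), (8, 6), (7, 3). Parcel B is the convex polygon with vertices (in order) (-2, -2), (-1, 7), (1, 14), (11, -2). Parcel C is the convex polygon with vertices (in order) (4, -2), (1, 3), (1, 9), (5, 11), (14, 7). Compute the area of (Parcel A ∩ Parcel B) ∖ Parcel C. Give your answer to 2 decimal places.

9.79

|Parcel A ∩ Parcel B| = 41.253.
|(Parcel A ∩ Parcel B) ∩ Parcel C| = 31.4607.
|(Parcel A ∩ Parcel B) ∖ Parcel C| = 41.253 − 31.4607 = 9.79.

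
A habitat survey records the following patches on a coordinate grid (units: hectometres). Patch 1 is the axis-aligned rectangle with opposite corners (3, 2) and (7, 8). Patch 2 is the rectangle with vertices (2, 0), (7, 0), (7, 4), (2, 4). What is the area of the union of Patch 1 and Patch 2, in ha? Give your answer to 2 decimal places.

By inclusion–exclusion:
Individual areas: |Patch 1| = 24, |Patch 2| = 20.
|Patch 1∩Patch 2|: x∈[3,7], y∈[2,4] → 4·2 = 8.
|Patch 1 ∪ Patch 2| = 44 − 8 = 36.00.

36.00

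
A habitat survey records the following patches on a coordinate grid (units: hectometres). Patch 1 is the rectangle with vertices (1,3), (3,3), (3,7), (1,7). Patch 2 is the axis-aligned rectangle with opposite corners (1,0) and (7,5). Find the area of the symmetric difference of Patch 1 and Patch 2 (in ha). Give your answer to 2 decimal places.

|Patch 1∩Patch 2|: x∈[1,3], y∈[3,5] → 2·2 = 4.
|Patch 1 △ Patch 2| = |Patch 1| + |Patch 2| − 2·|Patch 1∩Patch 2| = 8 + 30 − 8 = 30.00.

30.00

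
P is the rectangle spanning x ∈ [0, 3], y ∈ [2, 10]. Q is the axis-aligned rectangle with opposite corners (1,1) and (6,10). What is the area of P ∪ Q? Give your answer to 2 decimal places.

By inclusion–exclusion:
Individual areas: |P| = 24, |Q| = 45.
|P∩Q|: x∈[1,3], y∈[2,10] → 2·8 = 16.
|P ∪ Q| = 69 − 16 = 53.00.

53.00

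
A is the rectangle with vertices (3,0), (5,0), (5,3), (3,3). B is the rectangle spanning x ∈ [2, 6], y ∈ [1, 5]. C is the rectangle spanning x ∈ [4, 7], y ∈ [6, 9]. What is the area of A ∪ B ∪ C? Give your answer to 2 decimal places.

27.00

By inclusion–exclusion:
Individual areas: |A| = 6, |B| = 16, |C| = 9.
|A∩B|: x∈[3,5], y∈[1,3] → 2·2 = 4.
|A∩C| = 0 (no overlap).
|B∩C| = 0 (no overlap).
|A∩B∩C| = 0.
|A ∪ B ∪ C| = 31 − 4 + 0 = 27.00.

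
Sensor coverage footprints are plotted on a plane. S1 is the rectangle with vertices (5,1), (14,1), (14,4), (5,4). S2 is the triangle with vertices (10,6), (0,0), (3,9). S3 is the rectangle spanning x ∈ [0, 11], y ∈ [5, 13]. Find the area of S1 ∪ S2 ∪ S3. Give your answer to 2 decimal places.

130.83

By inclusion–exclusion:
Individual areas: |S1| = 27, |S2| = 36, |S3| = 88.
|S1∩S2| = 0.8333.
|S1∩S3| = 0 (no overlap).
|S2∩S3| = 19.3333.
|S1∩S2∩S3| = 0.
|S1 ∪ S2 ∪ S3| = 151 − 20.1667 + 0 = 130.83.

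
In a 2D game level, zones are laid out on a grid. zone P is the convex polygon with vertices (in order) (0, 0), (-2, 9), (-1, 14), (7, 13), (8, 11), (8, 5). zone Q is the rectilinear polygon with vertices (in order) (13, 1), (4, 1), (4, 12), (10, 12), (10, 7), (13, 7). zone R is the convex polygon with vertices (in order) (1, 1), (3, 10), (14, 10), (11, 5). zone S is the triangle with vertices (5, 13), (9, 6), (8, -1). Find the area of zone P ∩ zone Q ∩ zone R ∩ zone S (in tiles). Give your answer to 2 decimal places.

The intersection is the polygon with vertices (6.866,4.291), (5.643,10), (6.714,10), (8,7.75), (8,5).
By the shoelace formula its area is 8.12.

8.12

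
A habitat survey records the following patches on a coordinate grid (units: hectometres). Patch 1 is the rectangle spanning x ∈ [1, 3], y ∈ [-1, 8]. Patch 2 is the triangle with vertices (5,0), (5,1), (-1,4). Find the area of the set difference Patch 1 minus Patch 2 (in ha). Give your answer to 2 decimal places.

|Patch 1| = 18, |Patch 1∩Patch 2| = 1.
|Patch 1 ∖ Patch 2| = |Patch 1| − |Patch 1∩Patch 2| = 18 − 1 = 17.00.

17.00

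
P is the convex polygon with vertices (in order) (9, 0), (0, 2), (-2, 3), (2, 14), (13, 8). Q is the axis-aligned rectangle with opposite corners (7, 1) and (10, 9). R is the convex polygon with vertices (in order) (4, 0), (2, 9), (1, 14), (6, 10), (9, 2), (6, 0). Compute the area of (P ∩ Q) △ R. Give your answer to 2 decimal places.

65.08

|P ∩ Q| = 23.75.
|(P ∩ Q) ∩ R| = 6.5833.
|(P ∩ Q) △ R| = 23.75 + 54.5 − 13.1667 = 65.08.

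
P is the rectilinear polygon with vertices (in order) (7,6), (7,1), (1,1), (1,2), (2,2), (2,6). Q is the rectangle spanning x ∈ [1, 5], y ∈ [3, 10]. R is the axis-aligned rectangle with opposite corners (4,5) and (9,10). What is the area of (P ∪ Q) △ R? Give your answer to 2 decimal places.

|P ∪ Q| = 45.
|(P ∪ Q) ∩ R| = 7.
|(P ∪ Q) △ R| = 45 + 25 − 14 = 56.00.

56.00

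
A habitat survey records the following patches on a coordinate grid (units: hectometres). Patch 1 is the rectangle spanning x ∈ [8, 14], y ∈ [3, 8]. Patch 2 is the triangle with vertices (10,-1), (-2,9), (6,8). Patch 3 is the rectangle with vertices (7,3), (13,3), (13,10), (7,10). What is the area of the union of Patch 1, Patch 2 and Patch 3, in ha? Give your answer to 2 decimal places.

79.32

By inclusion–exclusion:
Individual areas: |Patch 1| = 30, |Patch 2| = 34, |Patch 3| = 42.
|Patch 1∩Patch 2| = 0.0556.
|Patch 1∩Patch 3|: x∈[8,13], y∈[3,8] → 5·5 = 25.
|Patch 2∩Patch 3| = 1.6806.
|Patch 1∩Patch 2∩Patch 3| = 0.0556.
|Patch 1 ∪ Patch 2 ∪ Patch 3| = 106 − 26.7361 + 0.0556 = 79.32.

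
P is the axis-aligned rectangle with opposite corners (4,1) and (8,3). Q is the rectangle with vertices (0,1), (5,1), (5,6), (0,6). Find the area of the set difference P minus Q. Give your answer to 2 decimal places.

6.00

|P∩Q|: x∈[4,5], y∈[1,3] → 1·2 = 2.
|P| = 8.
|P ∖ Q| = |P| − |P∩Q| = 8 − 2 = 6.00.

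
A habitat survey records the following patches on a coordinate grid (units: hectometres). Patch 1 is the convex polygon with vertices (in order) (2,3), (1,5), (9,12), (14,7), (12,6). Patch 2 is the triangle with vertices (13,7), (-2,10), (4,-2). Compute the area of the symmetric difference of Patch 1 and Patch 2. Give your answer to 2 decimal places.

|Patch 1| = 53.5, |Patch 2| = 81, |Patch 1∩Patch 2| = 33.8953.
|Patch 1 △ Patch 2| = |Patch 1| + |Patch 2| − 2·|Patch 1∩Patch 2| = 53.5 + 81 − 67.7907 = 66.71.

66.71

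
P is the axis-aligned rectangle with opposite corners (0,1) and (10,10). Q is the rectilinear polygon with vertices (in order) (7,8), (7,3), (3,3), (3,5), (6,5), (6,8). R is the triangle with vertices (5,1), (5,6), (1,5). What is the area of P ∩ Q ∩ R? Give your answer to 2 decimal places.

The intersection is the polygon with vertices (3,3), (3,5), (5,5), (5,3).
By the shoelace formula its area is 4.00.

4.00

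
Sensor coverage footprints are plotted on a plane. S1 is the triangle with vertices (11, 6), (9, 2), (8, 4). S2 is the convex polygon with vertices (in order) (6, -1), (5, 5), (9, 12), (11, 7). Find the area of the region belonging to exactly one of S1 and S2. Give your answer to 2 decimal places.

|S1| = 4, |S2| = 36, |S1∩S2| = 1.2857.
|S1 △ S2| = |S1| + |S2| − 2·|S1∩S2| = 4 + 36 − 2.5714 = 37.43.

37.43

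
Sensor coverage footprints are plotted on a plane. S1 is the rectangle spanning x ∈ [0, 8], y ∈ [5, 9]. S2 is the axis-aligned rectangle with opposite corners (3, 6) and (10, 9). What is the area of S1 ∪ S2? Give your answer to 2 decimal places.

By inclusion–exclusion:
Individual areas: |S1| = 32, |S2| = 21.
|S1∩S2|: x∈[3,8], y∈[6,9] → 5·3 = 15.
|S1 ∪ S2| = 53 − 15 = 38.00.

38.00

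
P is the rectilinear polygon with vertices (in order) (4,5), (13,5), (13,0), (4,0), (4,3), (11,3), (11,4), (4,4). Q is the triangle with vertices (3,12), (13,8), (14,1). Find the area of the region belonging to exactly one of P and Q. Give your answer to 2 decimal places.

|P| = 38, |Q| = 33, |P∩Q| = 4.5.
|P △ Q| = |P| + |Q| − 2·|P∩Q| = 38 + 33 − 9 = 62.00.

62.00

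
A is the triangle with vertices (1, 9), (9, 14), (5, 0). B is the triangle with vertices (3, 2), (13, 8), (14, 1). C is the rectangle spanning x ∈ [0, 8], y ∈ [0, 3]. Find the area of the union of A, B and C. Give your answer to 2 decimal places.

By inclusion–exclusion:
Individual areas: |A| = 46, |B| = 38, |C| = 24.
|A∩B| = 2.3362.
|A∩C| = 3.2857.
|B∩C| = 5.303.
|A∩B∩C| = 1.823.
|A ∪ B ∪ C| = 108 − 10.9249 + 1.823 = 98.90.

98.90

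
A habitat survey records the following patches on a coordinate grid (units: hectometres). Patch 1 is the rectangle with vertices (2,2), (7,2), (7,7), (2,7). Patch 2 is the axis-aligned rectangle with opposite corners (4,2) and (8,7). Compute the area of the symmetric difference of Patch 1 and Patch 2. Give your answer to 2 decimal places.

15.00

|Patch 1∩Patch 2|: x∈[4,7], y∈[2,7] → 3·5 = 15.
|Patch 1 △ Patch 2| = |Patch 1| + |Patch 2| − 2·|Patch 1∩Patch 2| = 25 + 20 − 30 = 15.00.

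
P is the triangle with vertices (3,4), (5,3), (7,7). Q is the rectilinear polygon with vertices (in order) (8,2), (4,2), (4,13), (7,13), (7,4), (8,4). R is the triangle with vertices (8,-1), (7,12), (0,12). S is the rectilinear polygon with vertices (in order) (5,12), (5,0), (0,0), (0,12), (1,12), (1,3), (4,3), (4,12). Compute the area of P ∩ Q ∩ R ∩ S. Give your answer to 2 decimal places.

0.56

The intersection is the polygon with vertices (4.316,4.987), (5,5.5), (5,3.875).
By the shoelace formula its area is 0.56.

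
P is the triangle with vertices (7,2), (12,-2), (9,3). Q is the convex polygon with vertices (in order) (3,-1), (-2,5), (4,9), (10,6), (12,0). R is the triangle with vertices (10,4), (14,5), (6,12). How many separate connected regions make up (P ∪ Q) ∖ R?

1

(P ∪ Q) ∖ R is a single connected region.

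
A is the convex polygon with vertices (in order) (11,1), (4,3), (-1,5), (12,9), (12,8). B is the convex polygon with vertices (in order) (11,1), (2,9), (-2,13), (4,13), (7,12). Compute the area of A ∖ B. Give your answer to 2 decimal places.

|A| = 52.5, |A∩B| = 15.0494.
|A ∖ B| = |A| − |A∩B| = 52.5 − 15.0494 = 37.45.

37.45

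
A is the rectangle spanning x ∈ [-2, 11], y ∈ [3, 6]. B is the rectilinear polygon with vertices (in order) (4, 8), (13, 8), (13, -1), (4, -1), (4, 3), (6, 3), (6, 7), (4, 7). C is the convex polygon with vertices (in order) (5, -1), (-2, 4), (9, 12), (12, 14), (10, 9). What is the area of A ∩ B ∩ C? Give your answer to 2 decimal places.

5.25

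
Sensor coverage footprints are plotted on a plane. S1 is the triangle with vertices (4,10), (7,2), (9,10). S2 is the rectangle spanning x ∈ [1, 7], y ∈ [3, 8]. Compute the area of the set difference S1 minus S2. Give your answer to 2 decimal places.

13.44

|S1| = 20, |S1∩S2| = 6.5625.
|S1 ∖ S2| = |S1| − |S1∩S2| = 20 − 6.5625 = 13.44.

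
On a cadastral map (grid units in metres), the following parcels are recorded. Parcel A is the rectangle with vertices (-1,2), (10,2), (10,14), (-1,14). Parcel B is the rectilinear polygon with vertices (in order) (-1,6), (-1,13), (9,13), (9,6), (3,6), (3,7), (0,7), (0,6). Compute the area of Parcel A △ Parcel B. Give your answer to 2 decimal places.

|Parcel A| = 132, |Parcel B| = 67, |Parcel A∩Parcel B| = 67.
|Parcel A △ Parcel B| = |Parcel A| + |Parcel B| − 2·|Parcel A∩Parcel B| = 132 + 67 − 134 = 65.00.

65.00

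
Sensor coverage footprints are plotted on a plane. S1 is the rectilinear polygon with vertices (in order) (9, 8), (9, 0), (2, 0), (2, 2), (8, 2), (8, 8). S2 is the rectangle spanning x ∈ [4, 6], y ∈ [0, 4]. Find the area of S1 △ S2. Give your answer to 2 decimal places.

|S1| = 20, |S2| = 8, |S1∩S2| = 4.
|S1 △ S2| = |S1| + |S2| − 2·|S1∩S2| = 20 + 8 − 8 = 20.00.

20.00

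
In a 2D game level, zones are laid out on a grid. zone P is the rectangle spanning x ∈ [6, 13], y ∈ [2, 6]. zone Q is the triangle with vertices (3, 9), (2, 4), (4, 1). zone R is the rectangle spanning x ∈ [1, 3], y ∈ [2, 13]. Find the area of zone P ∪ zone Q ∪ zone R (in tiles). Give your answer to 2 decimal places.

By inclusion–exclusion:
Individual areas: |zone P| = 28, |zone Q| = 6.5, |zone R| = 22.
|zone P∩zone Q| = 0.
|zone P∩zone R| = 0 (no overlap).
|zone Q∩zone R| = 3.25.
|zone P∩zone Q∩zone R| = 0.
|zone P ∪ zone Q ∪ zone R| = 56.5 − 3.25 + 0 = 53.25.

53.25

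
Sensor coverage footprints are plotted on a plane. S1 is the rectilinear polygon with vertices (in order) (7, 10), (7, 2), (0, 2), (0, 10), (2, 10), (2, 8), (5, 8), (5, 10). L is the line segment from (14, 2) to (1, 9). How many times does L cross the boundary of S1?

3

The segment meets the boundary at (2,8.462), (2.857,8), (7,5.769).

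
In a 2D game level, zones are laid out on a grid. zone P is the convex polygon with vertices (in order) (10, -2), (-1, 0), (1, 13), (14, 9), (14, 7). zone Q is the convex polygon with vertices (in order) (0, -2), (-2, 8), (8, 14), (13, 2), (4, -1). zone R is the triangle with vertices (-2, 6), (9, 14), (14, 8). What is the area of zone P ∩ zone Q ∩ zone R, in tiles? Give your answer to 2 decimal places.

The intersection is the polygon with vertices (0.165,7.575), (5.655,11.568), (9.507,10.382), (10.673,7.584), (-0.039,6.245).
By the shoelace formula its area is 32.64.

32.64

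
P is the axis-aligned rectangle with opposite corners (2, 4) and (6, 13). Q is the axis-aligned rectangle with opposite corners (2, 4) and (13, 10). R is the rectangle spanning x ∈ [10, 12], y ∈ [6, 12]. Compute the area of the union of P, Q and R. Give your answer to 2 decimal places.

82.00

By inclusion–exclusion:
Individual areas: |P| = 36, |Q| = 66, |R| = 12.
|P∩Q|: x∈[2,6], y∈[4,10] → 4·6 = 24.
|P∩R| = 0 (no overlap).
|Q∩R|: x∈[10,12], y∈[6,10] → 2·4 = 8.
|P∩Q∩R| = 0.
|P ∪ Q ∪ R| = 114 − 32 + 0 = 82.00.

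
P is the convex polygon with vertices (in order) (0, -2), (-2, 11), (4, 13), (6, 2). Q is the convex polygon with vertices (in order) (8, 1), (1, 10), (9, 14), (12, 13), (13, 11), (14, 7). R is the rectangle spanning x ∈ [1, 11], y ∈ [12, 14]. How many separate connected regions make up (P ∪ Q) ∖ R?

1

(P ∪ Q) ∖ R is a single connected region.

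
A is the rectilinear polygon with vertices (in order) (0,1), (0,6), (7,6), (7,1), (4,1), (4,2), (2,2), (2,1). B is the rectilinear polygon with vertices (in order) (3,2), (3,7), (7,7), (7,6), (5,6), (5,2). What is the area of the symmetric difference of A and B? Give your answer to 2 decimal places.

|A| = 33, |B| = 12, |A∩B| = 8.
|A △ B| = |A| + |B| − 2·|A∩B| = 33 + 12 − 16 = 29.00.

29.00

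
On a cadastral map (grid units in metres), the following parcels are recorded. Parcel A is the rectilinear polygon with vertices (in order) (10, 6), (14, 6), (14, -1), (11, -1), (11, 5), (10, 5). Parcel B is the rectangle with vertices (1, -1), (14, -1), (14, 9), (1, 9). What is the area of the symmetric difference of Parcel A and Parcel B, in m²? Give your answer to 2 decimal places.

|Parcel A| = 22, |Parcel B| = 130, |Parcel A∩Parcel B| = 22.
|Parcel A △ Parcel B| = |Parcel A| + |Parcel B| − 2·|Parcel A∩Parcel B| = 22 + 130 − 44 = 108.00.

108.00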